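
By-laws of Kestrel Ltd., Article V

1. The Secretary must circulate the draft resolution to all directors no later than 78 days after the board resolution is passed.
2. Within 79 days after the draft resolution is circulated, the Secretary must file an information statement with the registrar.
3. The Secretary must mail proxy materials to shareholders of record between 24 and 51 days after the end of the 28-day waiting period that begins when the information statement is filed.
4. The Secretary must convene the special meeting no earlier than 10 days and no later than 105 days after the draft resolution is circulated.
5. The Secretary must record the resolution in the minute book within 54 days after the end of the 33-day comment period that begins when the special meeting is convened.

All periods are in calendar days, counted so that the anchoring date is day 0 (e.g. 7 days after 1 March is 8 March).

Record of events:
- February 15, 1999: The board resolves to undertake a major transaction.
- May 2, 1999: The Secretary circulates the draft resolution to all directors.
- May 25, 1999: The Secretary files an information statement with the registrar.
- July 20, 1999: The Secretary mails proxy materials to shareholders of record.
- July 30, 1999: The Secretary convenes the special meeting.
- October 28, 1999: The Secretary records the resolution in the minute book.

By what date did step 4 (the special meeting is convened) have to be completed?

Step 4 runs from May 2, 1999, when the draft resolution is circulated. The window is 10–105 days after May 2, 1999; it closes on August 15, 1999.

August 15, 1999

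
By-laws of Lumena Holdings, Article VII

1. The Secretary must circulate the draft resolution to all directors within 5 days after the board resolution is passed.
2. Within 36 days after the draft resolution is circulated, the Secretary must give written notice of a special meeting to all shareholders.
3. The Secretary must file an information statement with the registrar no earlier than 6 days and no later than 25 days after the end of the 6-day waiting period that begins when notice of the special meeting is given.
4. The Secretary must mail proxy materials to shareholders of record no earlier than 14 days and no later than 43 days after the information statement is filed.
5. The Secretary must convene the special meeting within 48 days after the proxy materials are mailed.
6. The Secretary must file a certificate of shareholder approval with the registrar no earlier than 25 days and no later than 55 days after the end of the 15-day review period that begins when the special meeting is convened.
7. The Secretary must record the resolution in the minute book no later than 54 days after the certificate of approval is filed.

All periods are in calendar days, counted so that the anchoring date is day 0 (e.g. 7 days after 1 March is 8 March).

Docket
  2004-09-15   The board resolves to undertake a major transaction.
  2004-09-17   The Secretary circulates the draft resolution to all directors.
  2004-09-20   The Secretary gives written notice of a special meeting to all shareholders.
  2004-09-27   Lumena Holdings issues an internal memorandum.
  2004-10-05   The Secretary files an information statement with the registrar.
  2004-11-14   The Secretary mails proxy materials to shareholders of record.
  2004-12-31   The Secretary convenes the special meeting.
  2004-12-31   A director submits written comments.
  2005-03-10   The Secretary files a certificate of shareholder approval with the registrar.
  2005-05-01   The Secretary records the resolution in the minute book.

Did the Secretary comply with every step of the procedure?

Yes

Step 1 — counting 5 days from 2004-09-15 (when the board resolution is passed) gives a deadline of 2004-09-20; completed 2004-09-17, before the deadline.
Step 2 — counting 36 days from 2004-09-17 (when the draft resolution is circulated) gives a deadline of 2004-10-23; 2004-09-20 is within that limit.
Step 3 — 6 and 25 days from 2004-09-26 (end of the 6-day waiting period, which began when notice of the special meeting is given on 2004-09-20) are 2004-10-02 and 2004-10-21 respectively; done 2004-10-05 — within the window.
Step 4 — 14 and 43 days from 2004-10-05 (when the information statement is filed) are 2004-10-19 and 2004-11-17 respectively; done 2004-11-14 — within the window.
Step 5 — counting 48 days from 2004-11-14 (when the proxy materials are mailed) gives a deadline of 2005-01-01; completed 2004-12-31, before the deadline.
Step 6 — 25 and 55 days from 2005-01-15 (end of the 15-day review period, which began when the special meeting is convened on 2004-12-31) are 2005-02-09 and 2005-03-11 respectively; 2005-03-10 falls inside that range.
Step 7 — counting 54 days from 2005-03-10 (when the certificate of approval is filed) gives a deadline of 2005-05-03; done 2005-05-01 — timely.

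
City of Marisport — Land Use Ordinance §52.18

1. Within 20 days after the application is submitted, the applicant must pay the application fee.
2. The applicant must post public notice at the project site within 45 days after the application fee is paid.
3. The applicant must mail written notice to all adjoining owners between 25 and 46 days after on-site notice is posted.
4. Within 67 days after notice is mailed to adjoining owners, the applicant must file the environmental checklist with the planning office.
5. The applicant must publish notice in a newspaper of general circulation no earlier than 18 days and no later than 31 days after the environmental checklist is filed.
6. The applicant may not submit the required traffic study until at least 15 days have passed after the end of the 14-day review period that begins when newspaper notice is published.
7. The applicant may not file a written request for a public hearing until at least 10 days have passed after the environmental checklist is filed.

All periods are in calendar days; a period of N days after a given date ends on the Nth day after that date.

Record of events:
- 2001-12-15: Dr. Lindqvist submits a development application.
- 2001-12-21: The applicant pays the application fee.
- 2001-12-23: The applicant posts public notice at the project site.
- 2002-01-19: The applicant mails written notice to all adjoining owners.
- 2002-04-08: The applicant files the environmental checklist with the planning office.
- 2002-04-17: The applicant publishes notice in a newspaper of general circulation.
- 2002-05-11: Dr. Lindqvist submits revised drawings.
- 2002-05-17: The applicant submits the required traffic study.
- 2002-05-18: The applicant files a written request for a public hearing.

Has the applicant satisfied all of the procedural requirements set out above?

(1) due by 2001-12-15 + 20 days = 2002-01-04; 2001-12-21 is within that limit.
(2) due by 2001-12-21 + 45 days = 2002-02-04; completed 2001-12-23, before the deadline.
(3) the permitted window runs from 2001-12-23 + 25 = 2002-01-17 to 2001-12-23 + 46 = 2002-02-07; done 2002-01-19 — within the window.
(4) due by 2002-01-19 + 67 days = 2002-03-27; not done until 2002-04-08, 12 days after the deadline.

No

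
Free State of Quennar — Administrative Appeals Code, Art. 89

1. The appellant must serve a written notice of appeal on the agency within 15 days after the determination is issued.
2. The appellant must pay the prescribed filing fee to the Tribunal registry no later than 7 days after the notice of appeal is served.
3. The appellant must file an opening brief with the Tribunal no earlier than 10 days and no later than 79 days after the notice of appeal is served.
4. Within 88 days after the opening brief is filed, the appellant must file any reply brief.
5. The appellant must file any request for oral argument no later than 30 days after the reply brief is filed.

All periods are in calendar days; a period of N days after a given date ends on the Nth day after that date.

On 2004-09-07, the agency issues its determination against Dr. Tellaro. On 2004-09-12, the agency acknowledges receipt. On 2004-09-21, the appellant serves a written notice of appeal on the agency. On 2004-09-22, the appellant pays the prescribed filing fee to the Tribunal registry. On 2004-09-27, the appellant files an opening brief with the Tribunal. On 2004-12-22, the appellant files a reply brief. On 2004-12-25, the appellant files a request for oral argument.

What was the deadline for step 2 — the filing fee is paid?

2004-09-28

Step 2 runs from 2004-09-21, when the notice of appeal is served. 7 days after 2004-09-21 is 2004-09-28.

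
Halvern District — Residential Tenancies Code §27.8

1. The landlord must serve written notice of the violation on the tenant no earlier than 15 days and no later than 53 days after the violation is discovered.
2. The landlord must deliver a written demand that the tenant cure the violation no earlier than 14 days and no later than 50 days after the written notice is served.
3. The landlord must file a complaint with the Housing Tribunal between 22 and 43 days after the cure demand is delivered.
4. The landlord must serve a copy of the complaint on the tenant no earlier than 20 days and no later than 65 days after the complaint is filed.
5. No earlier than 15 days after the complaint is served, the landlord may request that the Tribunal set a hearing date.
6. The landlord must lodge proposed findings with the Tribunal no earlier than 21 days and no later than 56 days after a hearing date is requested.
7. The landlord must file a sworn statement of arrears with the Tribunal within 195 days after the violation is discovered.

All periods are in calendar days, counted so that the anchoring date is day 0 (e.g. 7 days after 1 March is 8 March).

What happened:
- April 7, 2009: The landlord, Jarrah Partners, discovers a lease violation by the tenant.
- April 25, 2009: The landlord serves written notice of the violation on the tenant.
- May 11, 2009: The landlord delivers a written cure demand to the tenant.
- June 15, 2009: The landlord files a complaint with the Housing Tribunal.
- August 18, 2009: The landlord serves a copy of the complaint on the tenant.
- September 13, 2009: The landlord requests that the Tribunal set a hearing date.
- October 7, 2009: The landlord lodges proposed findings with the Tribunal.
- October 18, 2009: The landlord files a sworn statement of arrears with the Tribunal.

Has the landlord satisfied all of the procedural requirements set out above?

Yes

Step 1 — 15 and 53 days from April 7, 2009 (when the violation is discovered) are April 22, 2009 and May 30, 2009 respectively; April 25, 2009 falls inside that range.
Step 2 — 14 and 50 days from April 25, 2009 (when the written notice is served) are May 9, 2009 and June 14, 2009 respectively; done May 11, 2009 — within the window.
Step 3 — 22 and 43 days from May 11, 2009 (when the cure demand is delivered) are June 2, 2009 and June 23, 2009 respectively; June 15, 2009 falls inside that range.
Step 4 — 20 and 65 days from June 15, 2009 (when the complaint is filed) are July 5, 2009 and August 19, 2009 respectively; done August 18, 2009, which is between those dates.
Step 5 — must wait 15 days from August 18, 2009 (when the complaint is served), so not before September 2, 2009; done September 13, 2009 — permitted.
Step 6 — 21 and 56 days from September 13, 2009 (when a hearing date is requested) are October 4, 2009 and November 8, 2009 respectively; done October 7, 2009 — within the window.
Step 7 — counting 195 days from April 7, 2009 (when the violation is discovered) gives a deadline of October 19, 2009; completed October 18, 2009, before the deadline.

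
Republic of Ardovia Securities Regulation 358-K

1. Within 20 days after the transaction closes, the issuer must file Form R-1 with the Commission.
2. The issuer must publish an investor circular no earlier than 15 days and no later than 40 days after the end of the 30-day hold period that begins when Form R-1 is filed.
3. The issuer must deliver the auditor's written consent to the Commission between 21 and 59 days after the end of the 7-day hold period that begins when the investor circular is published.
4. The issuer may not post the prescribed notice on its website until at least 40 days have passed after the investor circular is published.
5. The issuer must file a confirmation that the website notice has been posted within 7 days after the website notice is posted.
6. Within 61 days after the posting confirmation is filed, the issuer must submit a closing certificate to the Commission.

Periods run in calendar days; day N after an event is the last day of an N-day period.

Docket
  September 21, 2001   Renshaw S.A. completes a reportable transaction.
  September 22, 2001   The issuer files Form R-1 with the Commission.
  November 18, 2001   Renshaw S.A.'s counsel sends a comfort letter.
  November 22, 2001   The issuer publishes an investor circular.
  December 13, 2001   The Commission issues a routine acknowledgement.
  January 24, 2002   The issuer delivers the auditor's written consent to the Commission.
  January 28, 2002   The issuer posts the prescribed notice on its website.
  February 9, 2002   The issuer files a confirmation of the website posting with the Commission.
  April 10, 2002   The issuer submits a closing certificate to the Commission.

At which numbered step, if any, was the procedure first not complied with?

Step 5

(1) due by September 21, 2001 + 20 days = October 11, 2001; done September 22, 2001 — timely.
(2) the permitted window runs from October 22, 2001 + 15 = November 6, 2001 to October 22, 2001 + 40 = December 1, 2001; done November 22, 2001 — within the window.
(3) the permitted window runs from November 29, 2001 + 21 = December 20, 2001 to November 29, 2001 + 59 = January 27, 2002; done January 24, 2002, which is between those dates.
(4) permitted from November 22, 2001 + 40 days = January 1, 2002 onward; done January 28, 2002 — permitted.
(5) due by January 28, 2002 + 7 days = February 4, 2002; February 9, 2002 misses that deadline by 5 days.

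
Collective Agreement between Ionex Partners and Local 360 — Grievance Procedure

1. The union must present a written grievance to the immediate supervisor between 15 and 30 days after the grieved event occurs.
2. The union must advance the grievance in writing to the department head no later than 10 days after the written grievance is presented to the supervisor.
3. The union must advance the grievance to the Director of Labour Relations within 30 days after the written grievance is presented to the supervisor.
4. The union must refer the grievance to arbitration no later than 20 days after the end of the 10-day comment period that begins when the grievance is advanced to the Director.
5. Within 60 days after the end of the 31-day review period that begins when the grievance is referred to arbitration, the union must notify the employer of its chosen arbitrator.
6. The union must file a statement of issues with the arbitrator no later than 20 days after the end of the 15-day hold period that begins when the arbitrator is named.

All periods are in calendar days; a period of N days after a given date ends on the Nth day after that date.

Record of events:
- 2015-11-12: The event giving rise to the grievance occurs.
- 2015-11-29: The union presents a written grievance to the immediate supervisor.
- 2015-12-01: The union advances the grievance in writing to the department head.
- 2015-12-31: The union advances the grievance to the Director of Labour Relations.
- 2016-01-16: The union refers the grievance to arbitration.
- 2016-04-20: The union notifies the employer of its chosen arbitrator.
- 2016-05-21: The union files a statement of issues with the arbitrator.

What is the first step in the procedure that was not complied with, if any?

Step 3

Step 1 — 15 and 30 days from 2015-11-12 (when the grieved event occurs) are 2015-11-27 and 2015-12-12 respectively; 2015-11-29 falls inside that range.
Step 2 — counting 10 days from 2015-11-29 (when the written grievance is presented to the supervisor) gives a deadline of 2015-12-09; done 2015-12-01 — timely.
Step 3 — counting 30 days from 2015-11-29 (when the written grievance is presented to the supervisor) gives a deadline of 2015-12-29; 2015-12-31 misses that deadline by 2 days.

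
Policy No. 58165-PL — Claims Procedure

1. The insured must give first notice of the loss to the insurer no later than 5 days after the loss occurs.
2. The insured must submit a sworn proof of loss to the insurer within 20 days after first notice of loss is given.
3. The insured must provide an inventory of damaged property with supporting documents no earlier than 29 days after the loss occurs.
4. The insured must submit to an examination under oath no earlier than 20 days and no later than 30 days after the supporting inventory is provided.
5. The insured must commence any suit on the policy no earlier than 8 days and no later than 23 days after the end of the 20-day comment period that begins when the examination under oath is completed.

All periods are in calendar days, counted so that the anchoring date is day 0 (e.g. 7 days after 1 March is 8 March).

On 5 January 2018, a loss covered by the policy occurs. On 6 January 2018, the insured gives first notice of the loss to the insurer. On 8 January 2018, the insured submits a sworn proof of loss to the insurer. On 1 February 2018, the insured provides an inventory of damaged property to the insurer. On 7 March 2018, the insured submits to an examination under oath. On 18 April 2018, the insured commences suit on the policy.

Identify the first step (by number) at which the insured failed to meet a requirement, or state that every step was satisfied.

Step 1 — counting 5 days from 5 January 2018 (when the loss occurs) gives a deadline of 10 January 2018; 6 January 2018 is within that limit.
Step 2 — counting 20 days from 6 January 2018 (when first notice of loss is given) gives a deadline of 26 January 2018; 8 January 2018 is within that limit.
Step 3 — must wait 29 days from 5 January 2018 (when the loss occurs), so not before 3 February 2018; done 1 February 2018 — 2 days too early.

Step 3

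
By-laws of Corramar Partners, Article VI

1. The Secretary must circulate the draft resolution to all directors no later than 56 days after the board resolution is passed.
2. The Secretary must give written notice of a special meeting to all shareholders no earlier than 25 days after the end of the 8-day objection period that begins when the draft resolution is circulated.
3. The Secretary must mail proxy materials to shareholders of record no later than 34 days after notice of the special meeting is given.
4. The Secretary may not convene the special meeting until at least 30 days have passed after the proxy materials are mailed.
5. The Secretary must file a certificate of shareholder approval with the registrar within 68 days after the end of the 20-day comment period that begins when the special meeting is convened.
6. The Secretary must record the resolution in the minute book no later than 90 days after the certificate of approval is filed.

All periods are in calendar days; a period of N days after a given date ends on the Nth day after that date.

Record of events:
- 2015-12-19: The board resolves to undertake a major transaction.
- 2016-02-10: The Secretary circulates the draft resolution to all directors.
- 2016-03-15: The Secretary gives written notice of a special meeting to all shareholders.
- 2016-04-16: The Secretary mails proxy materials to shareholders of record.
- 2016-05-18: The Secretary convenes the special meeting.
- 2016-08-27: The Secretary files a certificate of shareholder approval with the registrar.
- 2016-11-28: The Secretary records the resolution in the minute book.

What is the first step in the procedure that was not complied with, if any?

Step 5

Step 1 — counting 56 days from 2015-12-19 (when the board resolution is passed) gives a deadline of 2016-02-13; 2016-02-10 is within that limit.
Step 2 — must wait 25 days from 2016-02-18 (end of the 8-day objection period, which began when the draft resolution is circulated on 2016-02-10), so not before 2016-03-14; done 2016-03-15 — permitted.
Step 3 — counting 34 days from 2016-03-15 (when notice of the special meeting is given) gives a deadline of 2016-04-18; completed 2016-04-16, before the deadline.
Step 4 — must wait 30 days from 2016-04-16 (when the proxy materials are mailed), so not before 2016-05-16; 2016-05-18 is on or after that date.
Step 5 — counting 68 days from 2016-06-07 (end of the 20-day comment period, which began when the special meeting is convened on 2016-05-18) gives a deadline of 2016-08-14; 2016-08-27 misses that deadline by 13 days.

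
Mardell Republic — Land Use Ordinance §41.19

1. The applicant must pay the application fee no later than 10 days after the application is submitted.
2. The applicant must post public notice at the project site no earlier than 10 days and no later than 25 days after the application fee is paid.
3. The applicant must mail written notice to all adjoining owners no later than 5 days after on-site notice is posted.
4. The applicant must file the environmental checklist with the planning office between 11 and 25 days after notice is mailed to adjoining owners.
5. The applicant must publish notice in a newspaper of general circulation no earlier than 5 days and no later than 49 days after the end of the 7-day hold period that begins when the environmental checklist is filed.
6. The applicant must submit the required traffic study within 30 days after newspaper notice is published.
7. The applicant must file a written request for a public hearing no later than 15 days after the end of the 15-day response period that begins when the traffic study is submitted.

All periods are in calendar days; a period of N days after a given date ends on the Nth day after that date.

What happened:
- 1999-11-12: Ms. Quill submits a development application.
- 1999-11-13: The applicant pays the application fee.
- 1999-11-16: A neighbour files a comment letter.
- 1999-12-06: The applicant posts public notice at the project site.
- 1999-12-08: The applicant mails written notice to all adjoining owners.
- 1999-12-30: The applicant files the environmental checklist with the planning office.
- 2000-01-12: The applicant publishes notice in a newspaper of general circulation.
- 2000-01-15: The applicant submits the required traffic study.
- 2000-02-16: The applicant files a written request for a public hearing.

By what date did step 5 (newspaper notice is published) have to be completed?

2000-02-24

The environmental checklist is filed on 1999-12-30; the 7-day hold period therefore ends 2000-01-06, and step 5 runs from that date. The window is 5–49 days after 2000-01-06; it closes on 2000-02-24.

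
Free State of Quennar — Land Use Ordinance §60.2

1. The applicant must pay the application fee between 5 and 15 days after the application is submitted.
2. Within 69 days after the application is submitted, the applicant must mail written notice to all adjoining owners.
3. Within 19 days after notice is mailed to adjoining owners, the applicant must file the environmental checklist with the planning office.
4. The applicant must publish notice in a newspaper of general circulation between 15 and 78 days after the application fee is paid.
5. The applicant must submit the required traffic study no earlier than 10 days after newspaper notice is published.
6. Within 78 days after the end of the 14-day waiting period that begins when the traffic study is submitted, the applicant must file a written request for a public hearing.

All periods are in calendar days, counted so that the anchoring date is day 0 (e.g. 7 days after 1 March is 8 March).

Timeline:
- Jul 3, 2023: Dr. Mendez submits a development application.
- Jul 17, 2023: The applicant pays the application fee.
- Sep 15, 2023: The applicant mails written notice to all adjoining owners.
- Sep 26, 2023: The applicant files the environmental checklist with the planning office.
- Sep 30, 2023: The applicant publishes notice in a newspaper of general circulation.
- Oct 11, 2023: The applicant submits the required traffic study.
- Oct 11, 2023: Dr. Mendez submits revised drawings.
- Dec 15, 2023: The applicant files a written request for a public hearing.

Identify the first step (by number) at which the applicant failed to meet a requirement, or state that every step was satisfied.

(1) the permitted window runs from Jul 3, 2023 + 5 = Jul 8, 2023 to Jul 3, 2023 + 15 = Jul 18, 2023; Jul 17, 2023 falls inside that range.
(2) due by Jul 3, 2023 + 69 days = Sep 10, 2023; Sep 15, 2023 misses that deadline by 5 days.
Later steps need not be reached.

Step 2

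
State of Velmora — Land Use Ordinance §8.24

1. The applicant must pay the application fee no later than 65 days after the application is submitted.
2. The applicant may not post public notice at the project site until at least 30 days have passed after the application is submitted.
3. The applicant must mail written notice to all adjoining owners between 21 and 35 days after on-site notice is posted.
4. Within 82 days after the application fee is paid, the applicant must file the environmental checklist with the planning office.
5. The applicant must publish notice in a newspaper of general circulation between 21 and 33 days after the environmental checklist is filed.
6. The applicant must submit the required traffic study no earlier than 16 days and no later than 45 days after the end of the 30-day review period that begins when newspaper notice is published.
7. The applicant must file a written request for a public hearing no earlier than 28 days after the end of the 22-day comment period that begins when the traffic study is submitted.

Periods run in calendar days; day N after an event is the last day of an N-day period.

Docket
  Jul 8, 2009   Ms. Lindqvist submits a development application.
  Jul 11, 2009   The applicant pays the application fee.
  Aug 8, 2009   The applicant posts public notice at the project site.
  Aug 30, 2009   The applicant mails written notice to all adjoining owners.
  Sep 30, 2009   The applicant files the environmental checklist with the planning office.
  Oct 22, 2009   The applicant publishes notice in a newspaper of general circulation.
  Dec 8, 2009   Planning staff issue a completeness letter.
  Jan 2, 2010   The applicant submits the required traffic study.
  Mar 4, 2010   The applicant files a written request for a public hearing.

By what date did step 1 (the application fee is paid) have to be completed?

Step 1 runs from Jul 8, 2009, when the application is submitted. 65 days after Jul 8, 2009 is Sep 11, 2009.

Sep 11, 2009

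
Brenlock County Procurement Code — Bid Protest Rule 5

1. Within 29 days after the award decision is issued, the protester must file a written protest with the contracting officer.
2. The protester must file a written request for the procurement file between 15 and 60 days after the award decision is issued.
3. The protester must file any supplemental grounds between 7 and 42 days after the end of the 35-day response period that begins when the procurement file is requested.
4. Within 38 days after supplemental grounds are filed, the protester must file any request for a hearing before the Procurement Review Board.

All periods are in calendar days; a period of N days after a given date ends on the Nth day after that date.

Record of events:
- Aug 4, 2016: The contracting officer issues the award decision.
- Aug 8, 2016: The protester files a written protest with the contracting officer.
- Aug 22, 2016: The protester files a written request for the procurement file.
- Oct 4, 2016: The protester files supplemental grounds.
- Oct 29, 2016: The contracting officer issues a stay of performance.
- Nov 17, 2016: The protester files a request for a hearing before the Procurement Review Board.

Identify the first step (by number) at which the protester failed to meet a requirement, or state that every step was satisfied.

Step 4

Step 1 — counting 29 days from Aug 4, 2016 (when the award decision is issued) gives a deadline of Sep 2, 2016; done Aug 8, 2016 — timely.
Step 2 — 15 and 60 days from Aug 4, 2016 (when the award decision is issued) are Aug 19, 2016 and Oct 3, 2016 respectively; done Aug 22, 2016 — within the window.
Step 3 — 7 and 42 days from Sep 26, 2016 (end of the 35-day response period, which began when the procurement file is requested on Aug 22, 2016) are Oct 3, 2016 and Nov 7, 2016 respectively; Oct 4, 2016 falls inside that range.
Step 4 — counting 38 days from Oct 4, 2016 (when supplemental grounds are filed) gives a deadline of Nov 11, 2016; done Nov 17, 2016 — 6 days late.
That is the first point of non-compliance.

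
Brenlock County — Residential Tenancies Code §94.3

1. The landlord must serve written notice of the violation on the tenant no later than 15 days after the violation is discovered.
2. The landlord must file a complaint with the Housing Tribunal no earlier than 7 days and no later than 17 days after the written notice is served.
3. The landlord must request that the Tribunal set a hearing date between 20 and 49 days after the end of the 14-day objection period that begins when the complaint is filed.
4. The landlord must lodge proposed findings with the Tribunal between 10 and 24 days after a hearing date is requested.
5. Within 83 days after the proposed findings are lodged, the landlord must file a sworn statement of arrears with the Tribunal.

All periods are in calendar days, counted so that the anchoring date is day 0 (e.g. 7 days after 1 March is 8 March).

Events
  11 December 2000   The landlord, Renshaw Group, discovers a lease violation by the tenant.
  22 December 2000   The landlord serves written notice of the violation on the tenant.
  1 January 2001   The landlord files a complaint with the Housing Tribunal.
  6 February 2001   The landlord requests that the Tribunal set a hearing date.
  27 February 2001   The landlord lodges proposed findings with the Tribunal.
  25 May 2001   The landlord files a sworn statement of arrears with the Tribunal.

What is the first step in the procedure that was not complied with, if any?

Step 5

(1) due by 11 December 2000 + 15 days = 26 December 2000; done 22 December 2000 — timely.
(2) the permitted window runs from 22 December 2000 + 7 = 29 December 2000 to 22 December 2000 + 17 = 8 January 2001; 1 January 2001 falls inside that range.
(3) the permitted window runs from 15 January 2001 + 20 = 4 February 2001 to 15 January 2001 + 49 = 5 March 2001; 6 February 2001 falls inside that range.
(4) the permitted window runs from 6 February 2001 + 10 = 16 February 2001 to 6 February 2001 + 24 = 2 March 2001; done 27 February 2001 — within the window.
(5) due by 27 February 2001 + 83 days = 21 May 2001; not done until 25 May 2001, 4 days after the deadline.
The procedure was therefore not followed at step 5.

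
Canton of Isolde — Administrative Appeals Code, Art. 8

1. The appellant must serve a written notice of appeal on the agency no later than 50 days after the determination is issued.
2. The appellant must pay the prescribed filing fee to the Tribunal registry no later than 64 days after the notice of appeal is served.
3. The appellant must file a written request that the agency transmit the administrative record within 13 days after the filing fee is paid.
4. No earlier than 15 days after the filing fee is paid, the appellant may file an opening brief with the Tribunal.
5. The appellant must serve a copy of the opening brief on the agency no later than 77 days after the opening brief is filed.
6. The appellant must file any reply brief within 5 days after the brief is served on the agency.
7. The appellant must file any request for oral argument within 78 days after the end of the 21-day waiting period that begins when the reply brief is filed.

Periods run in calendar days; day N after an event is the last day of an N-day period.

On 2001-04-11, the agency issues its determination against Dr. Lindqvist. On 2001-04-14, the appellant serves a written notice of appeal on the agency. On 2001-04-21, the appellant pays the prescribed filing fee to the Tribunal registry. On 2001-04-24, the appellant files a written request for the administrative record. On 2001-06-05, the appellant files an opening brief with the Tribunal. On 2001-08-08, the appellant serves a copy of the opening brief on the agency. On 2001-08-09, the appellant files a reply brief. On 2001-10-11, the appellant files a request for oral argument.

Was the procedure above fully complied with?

(1) due by 2001-04-11 + 50 days = 2001-05-31; 2001-04-14 is within that limit.
(2) due by 2001-04-14 + 64 days = 2001-06-17; completed 2001-04-21, before the deadline.
(3) due by 2001-04-21 + 13 days = 2001-05-04; done 2001-04-24 — timely.
(4) permitted from 2001-04-21 + 15 days = 2001-05-06 onward; done 2001-06-05, after the minimum wait.
(5) due by 2001-06-05 + 77 days = 2001-08-21; 2001-08-08 is within that limit.
(6) due by 2001-08-08 + 5 days = 2001-08-13; 2001-08-09 is within that limit.
(7) due by 2001-08-30 + 78 days = 2001-11-16; 2001-10-11 is within that limit.

Yes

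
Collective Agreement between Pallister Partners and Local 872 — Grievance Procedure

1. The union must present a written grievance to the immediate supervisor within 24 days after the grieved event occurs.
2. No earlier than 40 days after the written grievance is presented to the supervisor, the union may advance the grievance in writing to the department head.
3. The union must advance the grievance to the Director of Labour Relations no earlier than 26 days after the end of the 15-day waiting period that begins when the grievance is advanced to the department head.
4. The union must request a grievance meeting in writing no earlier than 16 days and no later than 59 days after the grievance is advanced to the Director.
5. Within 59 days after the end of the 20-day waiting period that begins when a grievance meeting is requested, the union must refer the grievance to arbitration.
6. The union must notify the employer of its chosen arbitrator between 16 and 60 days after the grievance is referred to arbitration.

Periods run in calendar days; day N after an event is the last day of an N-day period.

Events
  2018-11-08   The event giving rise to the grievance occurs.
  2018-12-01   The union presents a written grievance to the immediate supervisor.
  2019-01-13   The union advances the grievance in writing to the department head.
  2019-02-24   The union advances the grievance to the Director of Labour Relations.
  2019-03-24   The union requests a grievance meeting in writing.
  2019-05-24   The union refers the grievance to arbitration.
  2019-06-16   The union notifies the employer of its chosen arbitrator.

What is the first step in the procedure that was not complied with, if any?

None — every step was satisfied

Step 1 — counting 24 days from 2018-11-08 (when the grieved event occurs) gives a deadline of 2018-12-02; 2018-12-01 is within that limit.
Step 2 — must wait 40 days from 2018-12-01 (when the written grievance is presented to the supervisor), so not before 2019-01-10; 2019-01-13 is on or after that date.
Step 3 — must wait 26 days from 2019-01-28 (end of the 15-day waiting period, which began when the grievance is advanced to the department head on 2019-01-13), so not before 2019-02-23; done 2019-02-24, after the minimum wait.
Step 4 — 16 and 59 days from 2019-02-24 (when the grievance is advanced to the Director) are 2019-03-12 and 2019-04-24 respectively; 2019-03-24 falls inside that range.
Step 5 — counting 59 days from 2019-04-13 (end of the 20-day waiting period, which began when a grievance meeting is requested on 2019-03-24) gives a deadline of 2019-06-11; 2019-05-24 is within that limit.
Step 6 — 16 and 60 days from 2019-05-24 (when the grievance is referred to arbitration) are 2019-06-09 and 2019-07-23 respectively; done 2019-06-16, which is between those dates.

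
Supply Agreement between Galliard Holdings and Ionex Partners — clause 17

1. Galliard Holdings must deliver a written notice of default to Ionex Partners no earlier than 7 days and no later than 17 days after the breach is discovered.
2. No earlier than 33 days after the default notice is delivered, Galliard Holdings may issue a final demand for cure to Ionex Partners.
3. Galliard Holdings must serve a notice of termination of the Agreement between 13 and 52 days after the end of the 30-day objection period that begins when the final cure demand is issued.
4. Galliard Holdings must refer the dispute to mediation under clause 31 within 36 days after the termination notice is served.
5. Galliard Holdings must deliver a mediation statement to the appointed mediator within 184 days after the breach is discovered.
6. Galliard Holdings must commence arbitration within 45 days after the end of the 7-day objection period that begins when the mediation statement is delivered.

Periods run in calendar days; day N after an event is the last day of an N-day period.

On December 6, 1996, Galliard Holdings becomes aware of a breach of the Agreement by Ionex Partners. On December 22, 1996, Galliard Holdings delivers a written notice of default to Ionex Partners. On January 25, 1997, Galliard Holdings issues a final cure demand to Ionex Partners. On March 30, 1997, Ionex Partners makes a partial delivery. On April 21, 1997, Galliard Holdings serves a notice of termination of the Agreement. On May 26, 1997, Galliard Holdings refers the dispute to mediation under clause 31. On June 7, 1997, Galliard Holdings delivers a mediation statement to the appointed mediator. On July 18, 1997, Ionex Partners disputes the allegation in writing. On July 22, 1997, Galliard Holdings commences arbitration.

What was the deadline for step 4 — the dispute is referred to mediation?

Step 4 runs from April 21, 1997, when the termination notice is served. 36 days after April 21, 1997 is May 27, 1997.

May 27, 1997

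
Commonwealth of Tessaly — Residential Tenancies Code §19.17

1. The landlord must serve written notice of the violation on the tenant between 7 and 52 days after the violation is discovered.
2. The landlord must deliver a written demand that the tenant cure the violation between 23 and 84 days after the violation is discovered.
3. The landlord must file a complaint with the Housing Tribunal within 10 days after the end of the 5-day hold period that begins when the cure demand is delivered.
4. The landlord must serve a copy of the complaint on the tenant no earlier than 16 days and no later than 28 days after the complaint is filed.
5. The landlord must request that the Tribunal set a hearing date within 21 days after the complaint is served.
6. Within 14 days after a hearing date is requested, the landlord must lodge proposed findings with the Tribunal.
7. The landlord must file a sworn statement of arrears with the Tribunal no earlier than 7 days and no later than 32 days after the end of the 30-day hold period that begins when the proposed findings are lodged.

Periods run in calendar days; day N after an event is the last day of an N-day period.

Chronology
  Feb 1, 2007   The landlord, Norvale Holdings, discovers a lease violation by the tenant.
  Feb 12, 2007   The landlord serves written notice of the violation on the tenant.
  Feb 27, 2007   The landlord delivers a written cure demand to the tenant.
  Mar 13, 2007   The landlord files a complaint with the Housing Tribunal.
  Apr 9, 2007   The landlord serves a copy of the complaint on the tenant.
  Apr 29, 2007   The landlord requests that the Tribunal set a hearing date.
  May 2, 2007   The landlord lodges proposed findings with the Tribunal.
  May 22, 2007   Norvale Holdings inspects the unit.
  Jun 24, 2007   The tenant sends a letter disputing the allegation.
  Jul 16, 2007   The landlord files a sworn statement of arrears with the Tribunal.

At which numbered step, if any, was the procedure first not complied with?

Step 1: the window is 7–52 days after Feb 1, 2007 (when the violation is discovered), so Feb 8, 2007 through Mar 25, 2007; done Feb 12, 2007, which is between those dates.
Step 2: the window is 23–84 days after Feb 1, 2007 (when the violation is discovered), so Feb 24, 2007 through Apr 26, 2007; done Feb 27, 2007 — within the window.
Step 3: 10 days after Mar 4, 2007 (end of the 5-day hold period, which began when the cure demand is delivered on Feb 27, 2007) is Mar 14, 2007; Mar 13, 2007 is within that limit.
Step 4: the window is 16–28 days after Mar 13, 2007 (when the complaint is filed), so Mar 29, 2007 through Apr 10, 2007; done Apr 9, 2007 — within the window.
Step 5: 21 days after Apr 9, 2007 (when the complaint is served) is Apr 30, 2007; completed Apr 29, 2007, before the deadline.
Step 6: 14 days after Apr 29, 2007 (when a hearing date is requested) is May 13, 2007; done May 2, 2007 — timely.
Step 7: the window is 7–32 days after Jun 1, 2007 (end of the 30-day hold period, which began when the proposed findings are lodged on May 2, 2007), so Jun 8, 2007 through Jul 3, 2007; Jul 16, 2007 is 13 days past the end of the window.

Step 7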